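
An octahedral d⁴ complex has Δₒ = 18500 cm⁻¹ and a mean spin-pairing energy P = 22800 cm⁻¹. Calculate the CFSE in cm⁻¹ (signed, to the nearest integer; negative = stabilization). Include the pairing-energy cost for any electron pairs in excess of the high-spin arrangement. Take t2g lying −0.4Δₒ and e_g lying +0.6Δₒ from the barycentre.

Δₒ < P, so pairing is avoided: the ground state is high-spin.
Filling d⁴ accordingly: t2g^3 e_g^1.
Orbital CFSE = -0.6Δₒ = -0.6 × 18500 = -11100 cm⁻¹.
High-spin has no excess pairs, so no pairing correction applies.

-11100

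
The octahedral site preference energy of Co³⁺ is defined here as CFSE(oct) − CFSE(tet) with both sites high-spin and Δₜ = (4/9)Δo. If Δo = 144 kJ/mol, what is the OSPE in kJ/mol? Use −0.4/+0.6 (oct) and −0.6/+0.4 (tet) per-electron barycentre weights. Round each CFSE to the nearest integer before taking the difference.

Co sits in group 9; removing 3 electrons leaves Co³⁺ with 9 − 3 = 6 d electrons.
Octahedral high-spin t₂g⁴ eg²: CFSE = -0.4 × 144 = -58 kJ/mol.
In a tetrahedral site the filling is e³ t₂³: CFSE(tet) = -0.6Δₜ = -0.6 × (4/9)(144) = -38 kJ/mol.
OSPE = -58 − (-38) = -20 kJ/mol.

-20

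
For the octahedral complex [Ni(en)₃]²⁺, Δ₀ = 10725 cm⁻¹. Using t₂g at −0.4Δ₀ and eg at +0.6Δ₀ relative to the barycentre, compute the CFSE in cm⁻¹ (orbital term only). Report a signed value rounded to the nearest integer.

en is neutral, so the +2 overall charge sits on Ni: oxidation state +2.
Group 10 minus oxidation state +2 gives a d⁸ configuration for Ni²⁺.
For octahedral d⁸ the high- and low-spin configurations coincide.
Configuration: t₂g⁶ eg².
CFSE(orbital) = 6×(-0.4Δ₀) + 2×(0.6Δ₀) = -1.2Δ₀; with Δ₀ = 10725 cm⁻¹ that is -12870 cm⁻¹.

-12870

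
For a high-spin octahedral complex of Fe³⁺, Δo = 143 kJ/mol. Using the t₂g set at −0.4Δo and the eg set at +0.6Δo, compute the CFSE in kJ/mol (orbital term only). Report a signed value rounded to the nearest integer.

0

Fe sits in group 8; removing 3 electrons leaves Fe³⁺ with 8 − 3 = 5 d electrons.
Electron filling gives t₂g³ eg².
CFSE(orbital) = 3×(-0.4Δo) + 2×(0.6Δo) = 0.0Δo; with Δo = 143 kJ/mol that is 0 kJ/mol.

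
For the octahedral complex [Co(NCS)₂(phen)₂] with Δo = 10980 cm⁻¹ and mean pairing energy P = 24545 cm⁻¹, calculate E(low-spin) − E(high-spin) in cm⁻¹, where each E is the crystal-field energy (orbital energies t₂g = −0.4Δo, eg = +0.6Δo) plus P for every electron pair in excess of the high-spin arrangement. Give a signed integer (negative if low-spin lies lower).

13565

Ligand charges: 2×(-1) from NCS⁻ and 2×(+0) from phen sum to -2; with overall charge +0, Co is +2.
Group 9 minus oxidation state +2 gives a d⁷ configuration for Co²⁺.
High-spin: t₂g⁵ eg², CFSE = -0.8Δo = -8784 cm⁻¹.
For low-spin the configuration is t₂g⁶ eg¹: orbital energy -1.8 × 10980 = -19764 cm⁻¹, and 1 additional pair relative to high-spin adds 24545 cm⁻¹, giving 4781 cm⁻¹.
E(LS) − E(HS) = 4781 − (-8784) = 13565 cm⁻¹.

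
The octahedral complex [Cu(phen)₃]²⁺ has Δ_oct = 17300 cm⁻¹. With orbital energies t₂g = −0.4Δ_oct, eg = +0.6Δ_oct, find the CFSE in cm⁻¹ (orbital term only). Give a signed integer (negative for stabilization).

-10380

phen is neutral, so the +2 overall charge sits on Cu: oxidation state +2.
Group 11 minus oxidation state +2 gives a d⁹ configuration for Cu²⁺.
Electron filling gives t₂g⁶ eg³.
CFSE(orbital) = 6×(-0.4Δ_oct) + 3×(0.6Δ_oct) = -0.6Δ_oct; with Δ_oct = 17300 cm⁻¹ that is -10380 cm⁻¹.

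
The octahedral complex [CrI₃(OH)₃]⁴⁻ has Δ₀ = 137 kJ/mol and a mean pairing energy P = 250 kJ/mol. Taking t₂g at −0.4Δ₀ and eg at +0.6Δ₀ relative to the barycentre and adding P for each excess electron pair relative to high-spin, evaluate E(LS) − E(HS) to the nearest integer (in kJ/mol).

113

Ligand charges: 3×(-1) from I⁻ and 3×(-1) from OH⁻ sum to -6; with overall charge -4, Cr is +2.
Cr is in group 6, so Cr²⁺ is d⁴ (6 − 2 = 4).
High-spin: t₂g³ eg¹, CFSE = -0.6Δ₀ = -82 kJ/mol.
For low-spin the configuration is t₂g⁴ eg⁰: orbital energy -1.6 × 137 = -219 kJ/mol, and 1 additional pair relative to high-spin adds 250 kJ/mol, giving 31 kJ/mol.
E(LS) − E(HS) = 31 − (-82) = 113 kJ/mol.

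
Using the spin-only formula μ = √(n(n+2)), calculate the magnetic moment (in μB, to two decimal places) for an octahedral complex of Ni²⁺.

2.83 μB

Ni²⁺: group 10, so d-count = 10 − 2 = 8.
Configuration: t2g^6 e_g^2 → 2 unpaired electrons.
μ(spin-only) = √[2(2+2)] = √8 ≈ 2.83 μB.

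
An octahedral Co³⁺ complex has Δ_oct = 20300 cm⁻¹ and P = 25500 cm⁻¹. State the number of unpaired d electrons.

4

Co sits in group 9; removing 3 electrons leaves Co³⁺ with 9 − 3 = 6 d electrons.
Δ_oct < P, so pairing is avoided: the ground state is high-spin.
Filling d⁶ accordingly: t2g^4 e_g^2.
Unpaired electrons: 4.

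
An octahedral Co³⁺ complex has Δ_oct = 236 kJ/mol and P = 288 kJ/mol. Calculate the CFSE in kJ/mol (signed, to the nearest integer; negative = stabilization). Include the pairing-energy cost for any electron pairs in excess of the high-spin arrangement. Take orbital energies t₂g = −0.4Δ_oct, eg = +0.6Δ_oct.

-94

Group 9 minus oxidation state +3 gives a d⁶ configuration for Co³⁺.
Here Δ_oct < P (236 < 288), so the high-spin state is favoured.
That gives t₂g⁴ eg².
Orbital CFSE = -0.4Δ_oct = -0.4 × 236 = -94 kJ/mol.
High-spin has no excess pairs, so no pairing correction applies.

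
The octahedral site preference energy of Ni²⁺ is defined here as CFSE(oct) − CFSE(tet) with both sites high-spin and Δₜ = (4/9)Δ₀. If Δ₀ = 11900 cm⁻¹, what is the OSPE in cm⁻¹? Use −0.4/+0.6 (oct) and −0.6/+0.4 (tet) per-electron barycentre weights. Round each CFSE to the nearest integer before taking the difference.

-10049

Ni is in group 10, so Ni²⁺ is d⁸ (10 − 2 = 8).
Octahedral high-spin t2g^6 e_g^2: CFSE = -1.2 × 11900 = -14280 cm⁻¹.
Tetrahedral: e^4 t2^4, CFSE = 4(−0.6) + 4(+0.4) = -0.8Δₜ = -0.8 × (4/9) × 11900 = -4231 cm⁻¹.
Subtracting, OSPE = -14280 − (-4231) = -10049 cm⁻¹.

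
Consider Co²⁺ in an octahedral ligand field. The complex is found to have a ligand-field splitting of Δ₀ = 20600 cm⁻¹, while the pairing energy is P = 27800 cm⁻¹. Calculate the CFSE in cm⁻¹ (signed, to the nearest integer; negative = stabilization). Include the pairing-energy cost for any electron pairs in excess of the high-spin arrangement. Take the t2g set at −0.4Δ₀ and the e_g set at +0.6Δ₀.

-16480

Group 9 minus oxidation state +2 gives a d⁷ configuration for Co²⁺.
With Δ₀ < P the complex is high-spin.
Configuration: t2g^5 e_g^2.
Orbital CFSE = -0.8Δ₀ = -0.8 × 20600 = -16480 cm⁻¹.
High-spin has no excess pairs, so no pairing correction applies.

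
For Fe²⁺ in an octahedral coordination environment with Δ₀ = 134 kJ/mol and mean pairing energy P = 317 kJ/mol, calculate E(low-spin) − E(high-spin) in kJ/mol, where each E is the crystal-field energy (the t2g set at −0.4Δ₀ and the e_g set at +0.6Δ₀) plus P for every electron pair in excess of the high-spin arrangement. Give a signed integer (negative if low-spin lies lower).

366

Fe²⁺: group 8, so d-count = 8 − 2 = 6.
High-spin d⁶ fills as t2g^4 e_g^2 with CFSE 4(−0.4) + 2(+0.6) = -0.4Δ₀ = -54 kJ/mol.
Low-spin: t2g^6 e_g^0, orbital CFSE = -2.4Δ₀ = -322 kJ/mol; plus 2 excess pairs × P = +634 kJ/mol; total 312 kJ/mol.
E(LS) − E(HS) = 312 − (-54) = 366 kJ/mol.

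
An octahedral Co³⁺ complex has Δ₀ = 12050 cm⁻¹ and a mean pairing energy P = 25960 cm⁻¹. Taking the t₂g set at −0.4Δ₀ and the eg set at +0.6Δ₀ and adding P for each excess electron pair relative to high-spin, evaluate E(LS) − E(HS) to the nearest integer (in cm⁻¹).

27820

Group 9 minus oxidation state +3 gives a d⁶ configuration for Co³⁺.
In the high-spin limit (t₂g⁴ eg²) the orbital term is -0.4Δ₀ = -4820 cm⁻¹, with no excess pairing.
Low-spin: t₂g⁶ eg⁰, orbital CFSE = -2.4Δ₀ = -28920 cm⁻¹; plus 2 excess pairs × P = +51920 cm⁻¹; total 23000 cm⁻¹.
Thus E(LS) − E(HS) = 27820 cm⁻¹.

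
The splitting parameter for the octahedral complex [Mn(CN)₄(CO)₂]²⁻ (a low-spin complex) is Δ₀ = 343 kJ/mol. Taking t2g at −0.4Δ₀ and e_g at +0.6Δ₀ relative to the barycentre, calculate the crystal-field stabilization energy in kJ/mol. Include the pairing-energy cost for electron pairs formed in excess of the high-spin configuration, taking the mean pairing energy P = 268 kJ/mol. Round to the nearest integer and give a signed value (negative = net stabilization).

Ligand charges: 4×(-1) from CN⁻ and 2×(+0) from CO sum to -4; with overall charge -2, Mn is +2.
Group 7 minus oxidation state +2 gives a d⁵ configuration for Mn²⁺.
Electron filling gives t2g^5 e_g^0.
The orbital stabilization is -2.0Δ₀ = -2.0 × 343 = -686 kJ/mol.
High-spin d⁵ would be t2g^3 e_g^2 with 0 pairs; low-spin has 2, so 2 excess pairs cost +2P = +536 kJ/mol.
Combining: -686 + 536 = -150 kJ/mol.

-150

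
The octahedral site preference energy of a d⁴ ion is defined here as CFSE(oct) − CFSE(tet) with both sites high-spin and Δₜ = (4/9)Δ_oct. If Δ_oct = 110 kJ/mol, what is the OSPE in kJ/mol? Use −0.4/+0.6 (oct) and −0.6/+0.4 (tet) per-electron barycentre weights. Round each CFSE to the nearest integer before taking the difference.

Octahedral (high-spin): t2g^3 e_g^1, CFSE = 3(−0.4) + 1(+0.6) = -0.6Δ_oct = -0.6 × 110 = -66 kJ/mol.
Tetrahedral e^2 t2^2 gives -0.4Δₜ = -0.4 × (4/9) × 110 = -20 kJ/mol.
Subtracting, OSPE = -66 − (-20) = -46 kJ/mol.

-46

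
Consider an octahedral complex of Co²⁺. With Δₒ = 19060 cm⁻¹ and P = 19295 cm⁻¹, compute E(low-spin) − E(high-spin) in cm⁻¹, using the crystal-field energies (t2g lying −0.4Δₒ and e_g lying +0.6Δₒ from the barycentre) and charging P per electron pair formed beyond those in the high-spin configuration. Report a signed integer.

Group 9 minus oxidation state +2 gives a d⁷ configuration for Co²⁺.
High-spin: t2g^5 e_g^2, CFSE = -0.8Δₒ = -15248 cm⁻¹.
Low-spin t2g^6 e_g^1 gives -1.8Δₒ = -34308 cm⁻¹, but forming 1 extra pair costs 1P = 19295 cm⁻¹, so E(LS) = -34308 + 19295 = -15013 cm⁻¹.
Thus E(LS) − E(HS) = 235 cm⁻¹.

235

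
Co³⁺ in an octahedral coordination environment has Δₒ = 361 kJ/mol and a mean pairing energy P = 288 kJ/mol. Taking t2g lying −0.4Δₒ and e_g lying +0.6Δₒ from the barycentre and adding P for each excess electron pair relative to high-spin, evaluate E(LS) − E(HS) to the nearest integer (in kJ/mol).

Co³⁺: group 9, so d-count = 9 − 3 = 6.
High-spin d⁶ fills as t2g^4 e_g^2 with CFSE 4(−0.4) + 2(+0.6) = -0.4Δₒ = -144 kJ/mol.
For low-spin the configuration is t2g^6 e_g^0: orbital energy -2.4 × 361 = -866 kJ/mol, and 2 additional pairs relative to high-spin add 576 kJ/mol, giving -290 kJ/mol.
The difference is -290 − (-144) = -146 kJ/mol, so low-spin lies lower.

-146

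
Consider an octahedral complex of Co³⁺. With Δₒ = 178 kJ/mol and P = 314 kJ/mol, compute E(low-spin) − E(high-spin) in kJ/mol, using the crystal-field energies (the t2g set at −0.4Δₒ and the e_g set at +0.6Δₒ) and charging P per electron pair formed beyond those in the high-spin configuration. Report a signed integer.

272

Co³⁺: group 9, so d-count = 9 − 3 = 6.
In the high-spin limit (t2g^4 e_g^2) the orbital term is -0.4Δₒ = -71 kJ/mol, with no excess pairing.
Low-spin t2g^6 e_g^0 gives -2.4Δₒ = -427 kJ/mol, but forming 2 extra pairs costs 2P = 628 kJ/mol, so E(LS) = -427 + 628 = 201 kJ/mol.
Thus E(LS) − E(HS) = 272 kJ/mol.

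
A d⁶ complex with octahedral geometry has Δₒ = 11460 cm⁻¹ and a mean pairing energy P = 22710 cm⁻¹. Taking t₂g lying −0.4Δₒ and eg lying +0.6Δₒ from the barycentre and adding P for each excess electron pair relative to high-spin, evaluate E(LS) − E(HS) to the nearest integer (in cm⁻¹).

High-spin: t₂g⁴ eg², CFSE = -0.4Δₒ = -4584 cm⁻¹.
Low-spin t₂g⁶ eg⁰ gives -2.4Δₒ = -27504 cm⁻¹, but forming 2 extra pairs costs 2P = 45420 cm⁻¹, so E(LS) = -27504 + 45420 = 17916 cm⁻¹.
E(LS) − E(HS) = 17916 − (-4584) = 22500 cm⁻¹.

22500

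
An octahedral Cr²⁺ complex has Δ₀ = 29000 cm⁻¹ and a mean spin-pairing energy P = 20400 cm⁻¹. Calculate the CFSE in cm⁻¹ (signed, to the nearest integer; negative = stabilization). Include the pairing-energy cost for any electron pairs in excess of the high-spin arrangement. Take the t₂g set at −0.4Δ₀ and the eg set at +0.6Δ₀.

Group 6 minus oxidation state +2 gives a d⁴ configuration for Cr²⁺.
Since Δ₀ = 29000 cm⁻¹ > P = 20400 cm⁻¹, the complex adopts the low-spin configuration.
Configuration: t₂g⁴ eg⁰.
Orbital CFSE = -1.6Δ₀ = -1.6 × 29000 = -46400 cm⁻¹.
Excess pairs vs high-spin: 1 − 0 = 1; pairing cost = +20400 cm⁻¹.
Net CFSE = -46400 + 20400 = -26000 cm⁻¹.

-26000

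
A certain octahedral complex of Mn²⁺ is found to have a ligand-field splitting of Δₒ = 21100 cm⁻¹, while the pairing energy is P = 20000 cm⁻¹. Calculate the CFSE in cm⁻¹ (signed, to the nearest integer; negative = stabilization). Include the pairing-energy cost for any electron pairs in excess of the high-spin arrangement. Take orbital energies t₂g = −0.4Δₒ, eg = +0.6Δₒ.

Mn sits in group 7; removing 2 electrons leaves Mn²⁺ with 7 − 2 = 5 d electrons.
Since Δₒ = 21100 cm⁻¹ > P = 20000 cm⁻¹, the complex adopts the low-spin configuration.
That gives t₂g⁵ eg⁰.
Orbital CFSE = -2.0Δₒ = -2.0 × 21100 = -42200 cm⁻¹.
Excess pairs vs high-spin: 2 − 0 = 2; pairing cost = +40000 cm⁻¹.
Net CFSE = -42200 + 40000 = -2200 cm⁻¹.

-2200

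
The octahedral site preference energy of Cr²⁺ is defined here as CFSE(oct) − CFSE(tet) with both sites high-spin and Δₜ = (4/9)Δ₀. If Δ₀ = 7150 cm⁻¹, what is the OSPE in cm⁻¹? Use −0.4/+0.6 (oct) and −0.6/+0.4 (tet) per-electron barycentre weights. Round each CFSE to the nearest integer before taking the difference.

Cr is in group 6, so Cr²⁺ is d⁴ (6 − 2 = 4).
Octahedral (high-spin): t₂g³ eg¹, CFSE = 3(−0.4) + 1(+0.6) = -0.6Δ₀ = -0.6 × 7150 = -4290 cm⁻¹.
Tetrahedral e² t₂² gives -0.4Δₜ = -0.4 × (4/9) × 7150 = -1271 cm⁻¹.
Subtracting, OSPE = -4290 − (-1271) = -3019 cm⁻¹.

-3019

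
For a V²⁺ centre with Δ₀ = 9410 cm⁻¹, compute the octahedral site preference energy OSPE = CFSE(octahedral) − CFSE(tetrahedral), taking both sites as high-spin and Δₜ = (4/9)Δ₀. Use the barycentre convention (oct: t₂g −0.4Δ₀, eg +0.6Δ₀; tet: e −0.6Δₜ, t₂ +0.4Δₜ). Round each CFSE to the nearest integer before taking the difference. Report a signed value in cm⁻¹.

-7946

Group 5 minus oxidation state +2 gives a d³ configuration for V²⁺.
In an octahedral site d³ (HS) is t₂g³ eg⁰, giving CFSE(oct) = -1.2Δ₀ = -11292 cm⁻¹.
Tetrahedral e² t₂¹ gives -0.8Δₜ = -0.8 × (4/9) × 9410 = -3346 cm⁻¹.
OSPE = -11292 − (-3346) = -7946 cm⁻¹.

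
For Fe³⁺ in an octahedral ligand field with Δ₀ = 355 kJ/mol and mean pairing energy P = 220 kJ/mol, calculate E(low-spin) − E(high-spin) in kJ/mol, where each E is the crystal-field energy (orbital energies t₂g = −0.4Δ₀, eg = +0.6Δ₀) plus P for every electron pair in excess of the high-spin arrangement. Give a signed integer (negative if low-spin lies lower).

Group 8 minus oxidation state +3 gives a d⁵ configuration for Fe³⁺.
In the high-spin limit (t₂g³ eg²) the orbital term is 0.0Δ₀ = 0 kJ/mol, with no excess pairing.
Low-spin t₂g⁵ eg⁰ gives -2.0Δ₀ = -710 kJ/mol, but forming 2 extra pairs costs 2P = 440 kJ/mol, so E(LS) = -710 + 440 = -270 kJ/mol.
Thus E(LS) − E(HS) = -270 kJ/mol.

-270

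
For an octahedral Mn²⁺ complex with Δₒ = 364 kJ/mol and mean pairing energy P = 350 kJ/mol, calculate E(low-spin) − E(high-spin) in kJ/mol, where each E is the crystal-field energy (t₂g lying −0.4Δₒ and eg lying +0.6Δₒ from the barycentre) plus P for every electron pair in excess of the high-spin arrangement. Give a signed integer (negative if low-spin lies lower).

-28

Group 7 minus oxidation state +2 gives a d⁵ configuration for Mn²⁺.
High-spin d⁵ fills as t₂g³ eg² with CFSE 3(−0.4) + 2(+0.6) = 0.0Δₒ = 0 kJ/mol.
For low-spin the configuration is t₂g⁵ eg⁰: orbital energy -2.0 × 364 = -728 kJ/mol, and 2 additional pairs relative to high-spin add 700 kJ/mol, giving -28 kJ/mol.
The difference is -28 − (0) = -28 kJ/mol, so low-spin lies lower.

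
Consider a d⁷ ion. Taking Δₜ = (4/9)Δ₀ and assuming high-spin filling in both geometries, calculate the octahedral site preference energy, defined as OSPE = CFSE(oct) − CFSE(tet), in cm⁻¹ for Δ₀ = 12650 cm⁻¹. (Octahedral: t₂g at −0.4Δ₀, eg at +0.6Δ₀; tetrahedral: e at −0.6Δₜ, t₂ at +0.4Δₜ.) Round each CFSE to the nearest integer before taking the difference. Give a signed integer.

In an octahedral site d⁷ (HS) is t2g^5 e_g^2, giving CFSE(oct) = -0.8Δ₀ = -10120 cm⁻¹.
Tetrahedral e^4 t2^3 gives -1.2Δₜ = -1.2 × (4/9) × 12650 = -6747 cm⁻¹.
OSPE = CFSE(oct) − CFSE(tet) = -10120 − (-6747) = -3373 cm⁻¹.

-3373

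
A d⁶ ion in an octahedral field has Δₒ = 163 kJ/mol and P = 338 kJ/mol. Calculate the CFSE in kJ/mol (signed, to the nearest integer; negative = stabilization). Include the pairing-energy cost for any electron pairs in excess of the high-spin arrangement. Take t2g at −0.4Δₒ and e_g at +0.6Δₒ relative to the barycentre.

Δₒ < P, so pairing is avoided: the ground state is high-spin.
That gives t2g^4 e_g^2.
Orbital CFSE = -0.4Δₒ = -0.4 × 163 = -65 kJ/mol.
High-spin has no excess pairs, so no pairing correction applies.

-65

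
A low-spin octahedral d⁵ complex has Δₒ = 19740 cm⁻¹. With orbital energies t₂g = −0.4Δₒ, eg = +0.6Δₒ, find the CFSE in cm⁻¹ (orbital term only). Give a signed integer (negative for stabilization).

The d⁵ electrons fill as t₂g⁵ eg⁰.
Orbital CFSE = 5(-0.4) + 0(0.6) = -2.0Δₒ = -2.0 × 19740 = -39480 cm⁻¹.

-39480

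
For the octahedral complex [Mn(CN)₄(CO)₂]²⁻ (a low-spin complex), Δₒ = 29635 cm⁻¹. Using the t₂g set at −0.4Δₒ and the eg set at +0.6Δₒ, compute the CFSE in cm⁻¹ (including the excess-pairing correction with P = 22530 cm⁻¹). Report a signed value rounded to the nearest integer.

Ligand charges: 4×(-1) from CN⁻ and 2×(+0) from CO sum to -4; with overall charge -2, Mn is +2.
Mn is in group 7, so Mn²⁺ is d⁵ (7 − 2 = 5).
The d⁵ electrons fill as t₂g⁵ eg⁰.
CFSE(orbital) = 5×(-0.4Δₒ) + 0×(0.6Δₒ) = -2.0Δₒ; with Δₒ = 29635 cm⁻¹ that is -59270 cm⁻¹.
Relative to high-spin t₂g³ eg² (0 paired), the low-spin configuration has 2 additional pairs, contributing +2 × 22530 = +45060 cm⁻¹.
Net CFSE = -59270 + 45060 = -14210 cm⁻¹.

-14210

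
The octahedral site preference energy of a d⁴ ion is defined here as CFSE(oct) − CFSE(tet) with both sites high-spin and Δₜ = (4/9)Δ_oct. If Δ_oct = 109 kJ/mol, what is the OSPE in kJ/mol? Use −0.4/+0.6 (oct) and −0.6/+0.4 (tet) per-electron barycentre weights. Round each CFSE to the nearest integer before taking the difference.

Octahedral high-spin t₂g³ eg¹: CFSE = -0.6 × 109 = -65 kJ/mol.
In a tetrahedral site the filling is e² t₂²: CFSE(tet) = -0.4Δₜ = -0.4 × (4/9)(109) = -19 kJ/mol.
Subtracting, OSPE = -65 − (-19) = -46 kJ/mol.

-46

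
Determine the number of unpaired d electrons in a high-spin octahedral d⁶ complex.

4

Configuration: t₂g⁴ eg², giving 4 unpaired electrons.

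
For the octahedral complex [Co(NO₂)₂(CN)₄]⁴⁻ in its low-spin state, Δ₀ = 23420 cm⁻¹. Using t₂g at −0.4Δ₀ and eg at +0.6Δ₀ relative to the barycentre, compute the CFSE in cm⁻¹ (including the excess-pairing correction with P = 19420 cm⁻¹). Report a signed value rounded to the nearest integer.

Ligand charges: 2×(-1) from NO₂⁻ and 4×(-1) from CN⁻ sum to -6; with overall charge -4, Co is +2.
Co sits in group 9; removing 2 electrons leaves Co²⁺ with 9 − 2 = 7 d electrons.
Electron filling gives t₂g⁶ eg¹.
Orbital CFSE = 6(-0.4) + 1(0.6) = -1.8Δ₀ = -1.8 × 23420 = -42156 cm⁻¹.
Pairing penalty: 3 pairs vs 2 in the high-spin reference → 1 extra × P = 19420 cm⁻¹.
Combining: -42156 + 19420 = -22736 cm⁻¹.

-22736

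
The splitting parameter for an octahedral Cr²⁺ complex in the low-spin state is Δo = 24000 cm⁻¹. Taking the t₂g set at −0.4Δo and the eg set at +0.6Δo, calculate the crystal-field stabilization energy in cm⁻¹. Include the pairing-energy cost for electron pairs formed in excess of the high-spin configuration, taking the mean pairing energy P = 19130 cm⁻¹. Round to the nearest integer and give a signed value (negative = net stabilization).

-19270

Cr is in group 6, so Cr²⁺ is d⁴ (6 − 2 = 4).
Electron filling gives t₂g⁴ eg⁰.
CFSE(orbital) = 4×(-0.4Δo) + 0×(0.6Δo) = -1.6Δo; with Δo = 24000 cm⁻¹ that is -38400 cm⁻¹.
High-spin d⁴ would be t₂g³ eg¹ with 0 pairs; low-spin has 1, so 1 excess pair costs +1P = +19130 cm⁻¹.
Net CFSE = -38400 + 19130 = -19270 cm⁻¹.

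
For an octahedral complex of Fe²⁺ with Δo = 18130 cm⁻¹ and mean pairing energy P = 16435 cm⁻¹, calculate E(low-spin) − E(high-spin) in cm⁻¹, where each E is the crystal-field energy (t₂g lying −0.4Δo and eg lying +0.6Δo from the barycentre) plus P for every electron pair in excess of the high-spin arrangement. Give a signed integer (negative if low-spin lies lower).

Group 8 minus oxidation state +2 gives a d⁶ configuration for Fe²⁺.
In the high-spin limit (t₂g⁴ eg²) the orbital term is -0.4Δo = -7252 cm⁻¹, with no excess pairing.
Low-spin: t₂g⁶ eg⁰, orbital CFSE = -2.4Δo = -43512 cm⁻¹; plus 2 excess pairs × P = +32870 cm⁻¹; total -10642 cm⁻¹.
E(LS) − E(HS) = -10642 − (-7252) = -3390 cm⁻¹.

-3390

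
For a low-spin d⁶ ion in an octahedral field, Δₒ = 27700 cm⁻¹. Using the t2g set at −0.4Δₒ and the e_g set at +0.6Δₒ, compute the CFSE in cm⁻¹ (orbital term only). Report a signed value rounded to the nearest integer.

-66480

Electron filling gives t2g^6 e_g^0.
The orbital stabilization is -2.4Δₒ = -2.4 × 27700 = -66480 cm⁻¹.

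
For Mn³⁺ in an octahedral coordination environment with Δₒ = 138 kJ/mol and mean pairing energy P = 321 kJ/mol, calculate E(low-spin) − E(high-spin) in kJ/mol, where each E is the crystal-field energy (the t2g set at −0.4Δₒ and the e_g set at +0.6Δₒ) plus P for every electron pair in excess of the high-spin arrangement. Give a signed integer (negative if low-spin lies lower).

Mn sits in group 7; removing 3 electrons leaves Mn³⁺ with 7 − 3 = 4 d electrons.
High-spin: t2g^3 e_g^1, CFSE = -0.6Δₒ = -83 kJ/mol.
Low-spin t2g^4 e_g^0 gives -1.6Δₒ = -221 kJ/mol, but forming 1 extra pair costs 1P = 321 kJ/mol, so E(LS) = -221 + 321 = 100 kJ/mol.
E(LS) − E(HS) = 100 − (-83) = 183 kJ/mol.

183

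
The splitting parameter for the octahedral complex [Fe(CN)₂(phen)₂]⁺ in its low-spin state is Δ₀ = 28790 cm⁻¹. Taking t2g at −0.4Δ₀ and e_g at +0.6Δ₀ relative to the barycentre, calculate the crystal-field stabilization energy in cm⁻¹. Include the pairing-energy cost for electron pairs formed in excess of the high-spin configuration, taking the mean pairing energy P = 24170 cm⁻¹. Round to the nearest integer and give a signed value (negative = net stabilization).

Ligand charges: 2×(-1) from CN⁻ and 2×(+0) from phen sum to -2; with overall charge +1, Fe is +3.
Group 8 minus oxidation state +3 gives a d⁵ configuration for Fe³⁺.
Electron filling gives t2g^5 e_g^0.
CFSE(orbital) = 5×(-0.4Δ₀) + 0×(0.6Δ₀) = -2.0Δ₀; with Δ₀ = 28790 cm⁻¹ that is -57580 cm⁻¹.
High-spin d⁵ would be t2g^3 e_g^2 with 0 pairs; low-spin has 2, so 2 excess pairs cost +2P = +48340 cm⁻¹.
Overall CFSE = -57580 + 48340 = -9240 cm⁻¹.

-9240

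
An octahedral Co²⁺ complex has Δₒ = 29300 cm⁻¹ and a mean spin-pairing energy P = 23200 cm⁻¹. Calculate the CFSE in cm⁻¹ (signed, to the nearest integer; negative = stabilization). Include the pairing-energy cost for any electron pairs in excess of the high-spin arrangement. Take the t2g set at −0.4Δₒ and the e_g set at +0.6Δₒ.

-29540

Co sits in group 9; removing 2 electrons leaves Co²⁺ with 9 − 2 = 7 d electrons.
Here Δₒ > P (29300 > 23200), so the low-spin state is favoured.
Configuration: t2g^6 e_g^1.
Orbital CFSE = -1.8Δₒ = -1.8 × 29300 = -52740 cm⁻¹.
Excess pairs vs high-spin: 3 − 2 = 1; pairing cost = +23200 cm⁻¹.
Net CFSE = -52740 + 23200 = -29540 cm⁻¹.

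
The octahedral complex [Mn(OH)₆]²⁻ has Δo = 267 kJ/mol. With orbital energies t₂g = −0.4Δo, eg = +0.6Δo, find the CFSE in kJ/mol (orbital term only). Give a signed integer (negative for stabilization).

Each OH⁻ contributes -1; 6 × (-1) = -6. With overall charge -2, Mn is in the +4 oxidation state.
Mn is in group 7, so Mn⁴⁺ is d³ (7 − 4 = 3).
For octahedral d³ the high- and low-spin configurations coincide.
Configuration: t₂g³ eg⁰.
CFSE(orbital) = 3×(-0.4Δo) + 0×(0.6Δo) = -1.2Δo; with Δo = 267 kJ/mol that is -320 kJ/mol.

-320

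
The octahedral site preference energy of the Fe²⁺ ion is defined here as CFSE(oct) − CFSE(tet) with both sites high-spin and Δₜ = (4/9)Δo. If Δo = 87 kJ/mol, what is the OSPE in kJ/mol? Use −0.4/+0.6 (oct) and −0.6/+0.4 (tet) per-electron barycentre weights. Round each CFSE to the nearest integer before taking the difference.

Fe is in group 8, so Fe²⁺ is d⁶ (8 − 2 = 6).
Octahedral high-spin t2g^4 e_g^2: CFSE = -0.4 × 87 = -35 kJ/mol.
Tetrahedral e^3 t2^3 gives -0.6Δₜ = -0.6 × (4/9) × 87 = -23 kJ/mol.
OSPE = CFSE(oct) − CFSE(tet) = -35 − (-23) = -12 kJ/mol.

-12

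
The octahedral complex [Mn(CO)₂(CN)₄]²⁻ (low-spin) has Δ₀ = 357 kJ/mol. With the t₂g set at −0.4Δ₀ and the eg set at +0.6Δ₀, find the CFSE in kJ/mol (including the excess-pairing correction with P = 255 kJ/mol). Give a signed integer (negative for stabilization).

Ligand charges: 2×(+0) from CO and 4×(-1) from CN⁻ sum to -4; with overall charge -2, Mn is +2.
Mn sits in group 7; removing 2 electrons leaves Mn²⁺ with 7 − 2 = 5 d electrons.
Electron filling gives t₂g⁵ eg⁰.
CFSE(orbital) = 5×(-0.4Δ₀) + 0×(0.6Δ₀) = -2.0Δ₀; with Δ₀ = 357 kJ/mol that is -714 kJ/mol.
Pairing penalty: 2 pairs vs 0 in the high-spin reference → 2 extra × P = 510 kJ/mol.
Net CFSE = -714 + 510 = -204 kJ/mol.

-204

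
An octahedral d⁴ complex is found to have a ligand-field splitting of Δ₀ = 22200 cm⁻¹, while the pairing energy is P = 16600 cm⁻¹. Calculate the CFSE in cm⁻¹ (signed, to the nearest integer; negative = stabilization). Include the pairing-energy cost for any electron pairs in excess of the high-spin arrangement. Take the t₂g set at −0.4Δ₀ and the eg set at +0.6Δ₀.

Δ₀ > P, so pairing is preferred: the ground state is low-spin.
Configuration: t₂g⁴ eg⁰.
Orbital CFSE = -1.6Δ₀ = -1.6 × 22200 = -35520 cm⁻¹.
Excess pairs vs high-spin: 1 − 0 = 1; pairing cost = +16600 cm⁻¹.
Net CFSE = -35520 + 16600 = -18920 cm⁻¹.

-18920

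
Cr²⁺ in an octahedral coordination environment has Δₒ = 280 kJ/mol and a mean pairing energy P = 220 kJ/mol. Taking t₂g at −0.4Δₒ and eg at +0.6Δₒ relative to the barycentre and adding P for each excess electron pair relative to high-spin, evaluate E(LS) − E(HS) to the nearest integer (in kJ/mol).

Group 6 minus oxidation state +2 gives a d⁴ configuration for Cr²⁺.
High-spin: t₂g³ eg¹, CFSE = -0.6Δₒ = -168 kJ/mol.
Low-spin t₂g⁴ eg⁰ gives -1.6Δₒ = -448 kJ/mol, but forming 1 extra pair costs 1P = 220 kJ/mol, so E(LS) = -448 + 220 = -228 kJ/mol.
The difference is -228 − (-168) = -60 kJ/mol, so low-spin lies lower.

-60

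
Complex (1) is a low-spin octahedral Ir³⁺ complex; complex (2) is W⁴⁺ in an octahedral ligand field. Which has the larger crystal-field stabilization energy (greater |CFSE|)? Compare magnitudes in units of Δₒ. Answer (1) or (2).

(1): Ir sits in group 9; removing 3 electrons leaves Ir³⁺ with 9 − 3 = 6 d electrons; t2g^6 e_g^0, CFSE = -2.4Δₒ.
(2): W is in group 6, so W⁴⁺ is d² (6 − 4 = 2); For octahedral d² the high- and low-spin configurations coincide; t₂g² eg⁰, CFSE = -0.8Δₒ.
So (1) has the larger |CFSE|.

(1)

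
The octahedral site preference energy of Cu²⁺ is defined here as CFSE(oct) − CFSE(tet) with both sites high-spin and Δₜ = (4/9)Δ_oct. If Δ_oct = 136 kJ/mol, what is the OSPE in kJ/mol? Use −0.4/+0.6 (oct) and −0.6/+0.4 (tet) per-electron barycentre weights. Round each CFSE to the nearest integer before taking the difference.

-58

Group 11 minus oxidation state +2 gives a d⁹ configuration for Cu²⁺.
Octahedral high-spin t₂g⁶ eg³: CFSE = -0.6 × 136 = -82 kJ/mol.
Tetrahedral e⁴ t₂⁵ gives -0.4Δₜ = -0.4 × (4/9) × 136 = -24 kJ/mol.
Subtracting, OSPE = -82 − (-24) = -58 kJ/mol.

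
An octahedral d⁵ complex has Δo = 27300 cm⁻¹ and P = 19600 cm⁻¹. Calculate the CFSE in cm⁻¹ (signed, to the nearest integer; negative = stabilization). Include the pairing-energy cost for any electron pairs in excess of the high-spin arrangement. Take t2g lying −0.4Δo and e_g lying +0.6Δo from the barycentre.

-15400

Here Δo > P (27300 > 19600), so the low-spin state is favoured.
Filling d⁵ accordingly: t2g^5 e_g^0.
Orbital CFSE = -2.0Δo = -2.0 × 27300 = -54600 cm⁻¹.
Excess pairs vs high-spin: 2 − 0 = 2; pairing cost = +39200 cm⁻¹.
Net CFSE = -54600 + 39200 = -15400 cm⁻¹.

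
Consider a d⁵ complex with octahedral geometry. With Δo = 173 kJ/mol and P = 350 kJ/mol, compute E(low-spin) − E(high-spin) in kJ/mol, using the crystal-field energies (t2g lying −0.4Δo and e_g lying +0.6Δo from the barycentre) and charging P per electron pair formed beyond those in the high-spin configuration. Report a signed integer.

High-spin: t2g^3 e_g^2, CFSE = 0.0Δo = 0 kJ/mol.
For low-spin the configuration is t2g^5 e_g^0: orbital energy -2.0 × 173 = -346 kJ/mol, and 2 additional pairs relative to high-spin add 700 kJ/mol, giving 354 kJ/mol.
E(LS) − E(HS) = 354 − (0) = 354 kJ/mol.

354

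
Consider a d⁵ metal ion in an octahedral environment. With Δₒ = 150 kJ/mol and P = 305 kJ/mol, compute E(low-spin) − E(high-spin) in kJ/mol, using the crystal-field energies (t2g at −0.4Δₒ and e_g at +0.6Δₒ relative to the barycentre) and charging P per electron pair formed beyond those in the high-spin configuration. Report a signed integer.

High-spin d⁵ fills as t2g^3 e_g^2 with CFSE 3(−0.4) + 2(+0.6) = 0.0Δₒ = 0 kJ/mol.
Low-spin: t2g^5 e_g^0, orbital CFSE = -2.0Δₒ = -300 kJ/mol; plus 2 excess pairs × P = +610 kJ/mol; total 310 kJ/mol.
E(LS) − E(HS) = 310 − (0) = 310 kJ/mol.

310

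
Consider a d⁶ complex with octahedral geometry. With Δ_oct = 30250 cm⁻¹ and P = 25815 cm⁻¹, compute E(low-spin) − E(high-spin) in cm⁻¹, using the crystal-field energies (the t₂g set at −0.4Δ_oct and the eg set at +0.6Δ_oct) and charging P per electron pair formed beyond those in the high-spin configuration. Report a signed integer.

In the high-spin limit (t₂g⁴ eg²) the orbital term is -0.4Δ_oct = -12100 cm⁻¹, with no excess pairing.
For low-spin the configuration is t₂g⁶ eg⁰: orbital energy -2.4 × 30250 = -72600 cm⁻¹, and 2 additional pairs relative to high-spin add 51630 cm⁻¹, giving -20970 cm⁻¹.
Thus E(LS) − E(HS) = -8870 cm⁻¹.

-8870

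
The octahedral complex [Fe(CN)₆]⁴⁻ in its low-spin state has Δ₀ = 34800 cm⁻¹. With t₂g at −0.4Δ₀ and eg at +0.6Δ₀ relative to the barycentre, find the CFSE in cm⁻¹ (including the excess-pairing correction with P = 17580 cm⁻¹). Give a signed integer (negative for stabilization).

-48360

Each CN⁻ contributes -1; 6 × (-1) = -6. With overall charge -4, Fe is in the +2 oxidation state.
Group 8 minus oxidation state +2 gives a d⁶ configuration for Fe²⁺.
The d⁶ electrons fill as t₂g⁶ eg⁰.
The orbital stabilization is -2.4Δ₀ = -2.4 × 34800 = -83520 cm⁻¹.
Pairing penalty: 3 pairs vs 1 in the high-spin reference → 2 extra × P = 35160 cm⁻¹.
Net CFSE = -83520 + 35160 = -48360 cm⁻¹.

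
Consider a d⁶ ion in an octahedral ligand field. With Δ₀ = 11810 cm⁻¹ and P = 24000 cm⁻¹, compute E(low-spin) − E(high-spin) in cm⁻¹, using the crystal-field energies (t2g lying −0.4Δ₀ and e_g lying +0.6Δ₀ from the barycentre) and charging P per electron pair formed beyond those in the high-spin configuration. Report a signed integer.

24380

High-spin: t2g^4 e_g^2, CFSE = -0.4Δ₀ = -4724 cm⁻¹.
Low-spin: t2g^6 e_g^0, orbital CFSE = -2.4Δ₀ = -28344 cm⁻¹; plus 2 excess pairs × P = +48000 cm⁻¹; total 19656 cm⁻¹.
Thus E(LS) − E(HS) = 24380 cm⁻¹.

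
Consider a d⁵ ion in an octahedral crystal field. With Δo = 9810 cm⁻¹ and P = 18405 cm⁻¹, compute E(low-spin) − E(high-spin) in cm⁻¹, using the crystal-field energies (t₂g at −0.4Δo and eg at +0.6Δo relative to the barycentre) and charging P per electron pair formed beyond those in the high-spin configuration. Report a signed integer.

17190

High-spin d⁵ fills as t₂g³ eg² with CFSE 3(−0.4) + 2(+0.6) = 0.0Δo = 0 cm⁻¹.
For low-spin the configuration is t₂g⁵ eg⁰: orbital energy -2.0 × 9810 = -19620 cm⁻¹, and 2 additional pairs relative to high-spin add 36810 cm⁻¹, giving 17190 cm⁻¹.
Thus E(LS) − E(HS) = 17190 cm⁻¹.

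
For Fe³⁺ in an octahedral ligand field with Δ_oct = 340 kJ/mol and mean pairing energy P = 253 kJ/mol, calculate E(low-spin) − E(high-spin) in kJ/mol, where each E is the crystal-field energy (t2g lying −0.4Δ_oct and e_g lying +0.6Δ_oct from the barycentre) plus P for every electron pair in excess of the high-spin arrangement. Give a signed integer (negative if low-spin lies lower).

Fe³⁺: group 8, so d-count = 8 − 3 = 5.
In the high-spin limit (t2g^3 e_g^2) the orbital term is 0.0Δ_oct = 0 kJ/mol, with no excess pairing.
Low-spin t2g^5 e_g^0 gives -2.0Δ_oct = -680 kJ/mol, but forming 2 extra pairs costs 2P = 506 kJ/mol, so E(LS) = -680 + 506 = -174 kJ/mol.
E(LS) − E(HS) = -174 − (0) = -174 kJ/mol.

-174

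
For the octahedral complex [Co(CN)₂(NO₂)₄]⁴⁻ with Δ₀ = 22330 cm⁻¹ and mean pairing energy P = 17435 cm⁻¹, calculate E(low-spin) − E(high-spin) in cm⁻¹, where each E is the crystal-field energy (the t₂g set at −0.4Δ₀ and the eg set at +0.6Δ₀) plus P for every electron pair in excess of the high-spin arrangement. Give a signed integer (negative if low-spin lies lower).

Ligand charges: 2×(-1) from CN⁻ and 4×(-1) from NO₂⁻ sum to -6; with overall charge -4, Co is +2.
Co is in group 9, so Co²⁺ is d⁷ (9 − 2 = 7).
In the high-spin limit (t₂g⁵ eg²) the orbital term is -0.8Δ₀ = -17864 cm⁻¹, with no excess pairing.
Low-spin t₂g⁶ eg¹ gives -1.8Δ₀ = -40194 cm⁻¹, but forming 1 extra pair costs 1P = 17435 cm⁻¹, so E(LS) = -40194 + 17435 = -22759 cm⁻¹.
E(LS) − E(HS) = -22759 − (-17864) = -4895 cm⁻¹.

-4895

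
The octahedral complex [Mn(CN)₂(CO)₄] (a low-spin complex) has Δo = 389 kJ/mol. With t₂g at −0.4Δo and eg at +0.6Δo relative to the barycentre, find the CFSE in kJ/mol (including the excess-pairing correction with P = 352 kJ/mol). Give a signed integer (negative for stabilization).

Ligand charges: 2×(-1) from CN⁻ and 4×(+0) from CO sum to -2; with overall charge +0, Mn is +2.
Group 7 minus oxidation state +2 gives a d⁵ configuration for Mn²⁺.
The d⁵ electrons fill as t₂g⁵ eg⁰.
CFSE(orbital) = 5×(-0.4Δo) + 0×(0.6Δo) = -2.0Δo; with Δo = 389 kJ/mol that is -778 kJ/mol.
Pairing penalty: 2 pairs vs 0 in the high-spin reference → 2 extra × P = 704 kJ/mol.
Net CFSE = -778 + 704 = -74 kJ/mol.

-74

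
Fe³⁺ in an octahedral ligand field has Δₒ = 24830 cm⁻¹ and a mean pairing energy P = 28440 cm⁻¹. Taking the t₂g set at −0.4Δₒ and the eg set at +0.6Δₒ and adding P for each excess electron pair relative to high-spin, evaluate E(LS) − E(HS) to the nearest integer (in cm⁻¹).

Fe is in group 8, so Fe³⁺ is d⁵ (8 − 3 = 5).
High-spin: t₂g³ eg², CFSE = 0.0Δₒ = 0 cm⁻¹.
Low-spin t₂g⁵ eg⁰ gives -2.0Δₒ = -49660 cm⁻¹, but forming 2 extra pairs costs 2P = 56880 cm⁻¹, so E(LS) = -49660 + 56880 = 7220 cm⁻¹.
Thus E(LS) − E(HS) = 7220 cm⁻¹.

7220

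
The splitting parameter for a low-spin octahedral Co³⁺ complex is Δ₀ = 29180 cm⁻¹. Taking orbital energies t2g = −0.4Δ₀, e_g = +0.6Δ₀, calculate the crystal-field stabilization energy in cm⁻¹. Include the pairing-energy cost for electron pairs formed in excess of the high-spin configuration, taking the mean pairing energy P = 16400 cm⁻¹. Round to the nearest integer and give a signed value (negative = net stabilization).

Co³⁺: group 9, so d-count = 9 − 3 = 6.
The d⁶ electrons fill as t2g^6 e_g^0.
Orbital CFSE = 6(-0.4) + 0(0.6) = -2.4Δ₀ = -2.4 × 29180 = -70032 cm⁻¹.
High-spin d⁶ would be t2g^4 e_g^2 with 1 pair; low-spin has 3, so 2 excess pairs cost +2P = +32800 cm⁻¹.
Overall CFSE = -70032 + 32800 = -37232 cm⁻¹.

-37232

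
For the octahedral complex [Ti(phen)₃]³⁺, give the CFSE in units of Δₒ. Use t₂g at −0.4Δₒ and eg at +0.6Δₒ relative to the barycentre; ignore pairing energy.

-0.4 Δₒ

phen is neutral, so the +3 overall charge sits on Ti: oxidation state +3.
Ti is in group 4, so Ti³⁺ is d¹ (4 − 3 = 1).
Configuration: t₂g¹ eg⁰.
CFSE = 1(-0.4Δₒ) + 0(0.6Δₒ) = -0.4Δₒ + 0.0Δₒ = -0.4Δₒ.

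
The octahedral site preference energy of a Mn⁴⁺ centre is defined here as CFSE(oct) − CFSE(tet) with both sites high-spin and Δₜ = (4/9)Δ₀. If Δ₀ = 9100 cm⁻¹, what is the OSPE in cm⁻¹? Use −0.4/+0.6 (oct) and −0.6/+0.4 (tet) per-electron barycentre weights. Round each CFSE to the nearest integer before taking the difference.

Mn⁴⁺: group 7, so d-count = 7 − 4 = 3.
Octahedral high-spin t₂g³ eg⁰: CFSE = -1.2 × 9100 = -10920 cm⁻¹.
Tetrahedral: e² t₂¹, CFSE = 2(−0.6) + 1(+0.4) = -0.8Δₜ = -0.8 × (4/9) × 9100 = -3236 cm⁻¹.
OSPE = CFSE(oct) − CFSE(tet) = -10920 − (-3236) = -7684 cm⁻¹.

-7684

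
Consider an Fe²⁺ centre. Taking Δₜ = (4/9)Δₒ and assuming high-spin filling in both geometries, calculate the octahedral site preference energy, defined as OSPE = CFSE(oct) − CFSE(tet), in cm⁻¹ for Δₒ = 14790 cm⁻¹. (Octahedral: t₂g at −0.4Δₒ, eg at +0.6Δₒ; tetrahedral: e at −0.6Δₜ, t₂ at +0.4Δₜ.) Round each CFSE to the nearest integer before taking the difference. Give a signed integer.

Fe²⁺: group 8, so d-count = 8 − 2 = 6.
Octahedral (high-spin): t₂g⁴ eg², CFSE = 4(−0.4) + 2(+0.6) = -0.4Δₒ = -0.4 × 14790 = -5916 cm⁻¹.
In a tetrahedral site the filling is e³ t₂³: CFSE(tet) = -0.6Δₜ = -0.6 × (4/9)(14790) = -3944 cm⁻¹.
OSPE = -5916 − (-3944) = -1972 cm⁻¹.

-1972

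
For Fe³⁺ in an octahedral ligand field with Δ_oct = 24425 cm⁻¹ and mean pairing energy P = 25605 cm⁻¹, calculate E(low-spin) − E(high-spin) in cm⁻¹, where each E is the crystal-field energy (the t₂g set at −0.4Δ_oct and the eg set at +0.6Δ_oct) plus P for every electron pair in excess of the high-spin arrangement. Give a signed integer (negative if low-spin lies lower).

2360

Fe is in group 8, so Fe³⁺ is d⁵ (8 − 3 = 5).
In the high-spin limit (t₂g³ eg²) the orbital term is 0.0Δ_oct = 0 cm⁻¹, with no excess pairing.
Low-spin: t₂g⁵ eg⁰, orbital CFSE = -2.0Δ_oct = -48850 cm⁻¹; plus 2 excess pairs × P = +51210 cm⁻¹; total 2360 cm⁻¹.
The difference is 2360 − (0) = 2360 cm⁻¹, so high-spin lies lower.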